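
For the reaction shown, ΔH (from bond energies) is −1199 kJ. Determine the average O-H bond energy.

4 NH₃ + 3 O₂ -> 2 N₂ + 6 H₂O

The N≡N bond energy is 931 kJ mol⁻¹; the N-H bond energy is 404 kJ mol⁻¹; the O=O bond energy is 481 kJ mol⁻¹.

Let D be the O-H bond energy.
Σ(broken) = 12×404 + 3×481 = 6291
Σ(formed) = 2×931 + 12×D = 1862 + 12D
ΔH = Σ(broken) − Σ(formed) = (6291) − (1862 + 12D) = +4429 − 12D
Setting this equal to −1199 kJ gives 12D = 5628, so D = 469 kJ/mol.

D(O-H) ≈ 469 kJ/mol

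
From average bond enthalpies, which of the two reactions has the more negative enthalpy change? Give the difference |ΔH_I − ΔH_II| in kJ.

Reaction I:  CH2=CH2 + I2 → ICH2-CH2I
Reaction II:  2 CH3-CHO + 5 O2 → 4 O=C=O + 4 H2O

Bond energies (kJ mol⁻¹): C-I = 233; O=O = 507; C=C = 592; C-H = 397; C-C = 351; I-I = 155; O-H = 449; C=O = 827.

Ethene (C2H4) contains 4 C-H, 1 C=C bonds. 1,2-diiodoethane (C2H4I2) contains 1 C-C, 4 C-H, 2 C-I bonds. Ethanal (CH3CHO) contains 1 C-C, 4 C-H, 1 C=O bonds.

Reaction II, by 2071 kJ

Reaction I:
  Bonds broken (reactants):
    C-H: 4 × 397 = 1588
    C=C: 1 × 592 = 592
    I-I: 1 × 155 = 155
    Σ(broken) = 2335 kJ
  Bonds formed (products):
    C-C: 1 × 351 = 351
    C-H: 4 × 397 = 1588
    C-I: 2 × 233 = 466
    Σ(formed) = 2405 kJ
  ΔH_I = 2335 − 2405 = −70 kJ
Reaction II:
  Bonds broken (reactants):
    C-C: 2 × 351 = 702
    C-H: 8 × 397 = 3176
    C=O: 2 × 827 = 1654
    O=O: 5 × 507 = 2535
    Σ(broken) = 8067 kJ
  Bonds formed (products):
    C=O: 8 × 827 = 6616
    O-H: 8 × 449 = 3592
    Σ(formed) = 10208 kJ
  ΔH_II = 8067 − 10208 = −2141 kJ
ΔH_I − ΔH_II = +2071 kJ, so reaction II has the more negative ΔH; |ΔH_I − ΔH_II| = 2071 kJ.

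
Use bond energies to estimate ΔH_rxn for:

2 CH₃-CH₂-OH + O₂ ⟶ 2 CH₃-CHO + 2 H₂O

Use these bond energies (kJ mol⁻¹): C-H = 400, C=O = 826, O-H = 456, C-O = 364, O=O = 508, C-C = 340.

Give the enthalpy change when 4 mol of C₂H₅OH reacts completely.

ΔH = −1056 kJ

Bonds broken (reactants):
  C-C: 2 × 340 = 680
  C-H: 10 × 400 = 4000
  C-O: 2 × 364 = 728
  O-H: 2 × 456 = 912
  O=O: 1 × 508 = 508
  Σ(broken) = 6828 kJ
Bonds formed (products):
  C-C: 2 × 340 = 680
  C-H: 8 × 400 = 3200
  C=O: 2 × 826 = 1652
  O-H: 4 × 456 = 1824
  Σ(formed) = 7356 kJ
ΔH = Σ(broken) − Σ(formed) = 6828 − 7356 = −528 kJ
For 2× the reaction as written: 2 × (−528) = −1056 kJ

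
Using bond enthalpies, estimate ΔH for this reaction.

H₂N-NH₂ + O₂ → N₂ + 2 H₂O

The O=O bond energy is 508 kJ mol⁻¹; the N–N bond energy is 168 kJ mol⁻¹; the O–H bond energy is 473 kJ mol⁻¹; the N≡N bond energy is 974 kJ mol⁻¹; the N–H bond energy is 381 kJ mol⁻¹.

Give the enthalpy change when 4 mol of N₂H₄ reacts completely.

ΔH = −2664 kJ

Bonds broken (reactants):
  N–H: 4 × 381 = 1524
  N–N: 1 × 168 = 168
  O=O: 1 × 508 = 508
  Σ(broken) = 2200 kJ
Bonds formed (products):
  N≡N: 1 × 974 = 974
  O–H: 4 × 473 = 1892
  Σ(formed) = 2866 kJ
ΔH = Σ(broken) − Σ(formed) = 2200 − 2866 = −666 kJ
For 4× the reaction as written: 4 × (−666) = −2664 kJ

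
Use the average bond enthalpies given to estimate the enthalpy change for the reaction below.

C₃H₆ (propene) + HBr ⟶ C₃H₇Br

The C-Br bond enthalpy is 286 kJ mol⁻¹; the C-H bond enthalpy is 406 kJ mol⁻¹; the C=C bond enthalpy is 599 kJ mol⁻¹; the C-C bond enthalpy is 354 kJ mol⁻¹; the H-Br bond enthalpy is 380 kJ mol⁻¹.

ΔH ≈ −67 kJ

Bonds broken (reactants):
  C-C: 1 × 354 = 354
  C-H: 6 × 406 = 2436
  C=C: 1 × 599 = 599
  H-Br: 1 × 380 = 380
  Σ(broken) = 3769 kJ
Bonds formed (products):
  C-Br: 1 × 286 = 286
  C-C: 2 × 354 = 708
  C-H: 7 × 406 = 2842
  Σ(formed) = 3836 kJ
ΔH = Σ(broken) − Σ(formed) = 3769 − 3836 = −67 kJ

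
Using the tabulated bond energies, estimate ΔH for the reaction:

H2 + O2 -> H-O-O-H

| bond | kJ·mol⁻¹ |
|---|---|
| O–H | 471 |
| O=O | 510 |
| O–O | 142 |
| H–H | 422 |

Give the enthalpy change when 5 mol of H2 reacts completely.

Bonds broken (reactants):
  H–H: 1 × 422 = 422
  O=O: 1 × 510 = 510
  Σ(broken) = 932 kJ
Bonds formed (products):
  O–H: 2 × 471 = 942
  O–O: 1 × 142 = 142
  Σ(formed) = 1084 kJ
ΔH = Σ(broken) − Σ(formed) = 932 − 1084 = −152 kJ
For 5× the reaction as written: 5 × (−152) = −760 kJ

ΔH = −760 kJ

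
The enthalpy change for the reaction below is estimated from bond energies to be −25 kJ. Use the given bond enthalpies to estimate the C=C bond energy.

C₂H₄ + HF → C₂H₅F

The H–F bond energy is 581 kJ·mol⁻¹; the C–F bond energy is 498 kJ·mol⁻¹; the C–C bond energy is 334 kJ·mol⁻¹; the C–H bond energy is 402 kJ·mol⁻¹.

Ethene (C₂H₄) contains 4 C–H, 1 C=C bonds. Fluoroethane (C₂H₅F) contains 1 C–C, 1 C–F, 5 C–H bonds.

D(C=C) ≈ 628 kJ/mol

Let D be the C=C bond energy.
Σ(broken) = 4×402 + 1×D + 1×581 = 2189 + D
Σ(formed) = 1×334 + 1×498 + 5×402 = 2842
ΔH = Σ(broken) − Σ(formed) = (2189 + D) − (2842) = −653 + D
Setting this equal to −25 kJ gives D = 628 kJ/mol.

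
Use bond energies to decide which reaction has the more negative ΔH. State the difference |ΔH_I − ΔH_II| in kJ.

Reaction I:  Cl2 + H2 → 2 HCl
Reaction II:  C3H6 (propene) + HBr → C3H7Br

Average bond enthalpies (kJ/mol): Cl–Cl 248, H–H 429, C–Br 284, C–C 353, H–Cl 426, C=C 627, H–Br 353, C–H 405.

Reaction I, by 113 kJ

Reaction I:
  Bonds broken (reactants):
    Cl–Cl: 1 × 248 = 248
    H–H: 1 × 429 = 429
    Σ(broken) = 677 kJ
  Bonds formed (products):
    H–Cl: 2 × 426 = 852
    Σ(formed) = 852 kJ
  ΔH_I = 677 − 852 = −175 kJ
Reaction II:
  Bonds broken (reactants):
    C–C: 1 × 353 = 353
    C–H: 6 × 405 = 2430
    C=C: 1 × 627 = 627
    H–Br: 1 × 353 = 353
    Σ(broken) = 3763 kJ
  Bonds formed (products):
    C–Br: 1 × 284 = 284
    C–C: 2 × 353 = 706
    C–H: 7 × 405 = 2835
    Σ(formed) = 3825 kJ
  ΔH_II = 3763 − 3825 = −62 kJ
ΔH_I − ΔH_II = −113 kJ, so reaction I has the more negative ΔH; |ΔH_I − ΔH_II| = 113 kJ.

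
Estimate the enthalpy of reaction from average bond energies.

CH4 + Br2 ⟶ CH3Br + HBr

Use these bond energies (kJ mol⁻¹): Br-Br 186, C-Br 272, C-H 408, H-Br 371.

Bonds broken (reactants):
  Br-Br: 1 × 186 = 186
  C-H: 4 × 408 = 1632
  Σ(broken) = 1818 kJ
Bonds formed (products):
  C-Br: 1 × 272 = 272
  C-H: 3 × 408 = 1224
  H-Br: 1 × 371 = 371
  Σ(formed) = 1867 kJ
ΔH = Σ(broken) − Σ(formed) = 1818 − 1867 = −49 kJ

ΔH ≈ −49 kJ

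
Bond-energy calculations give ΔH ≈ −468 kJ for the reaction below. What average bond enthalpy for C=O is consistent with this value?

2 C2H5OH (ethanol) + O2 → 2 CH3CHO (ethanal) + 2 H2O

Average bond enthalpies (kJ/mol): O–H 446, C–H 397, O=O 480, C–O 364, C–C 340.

Let D be the C=O bond energy.
Σ(broken) = 2×340 + 10×397 + 2×364 + 2×446 + 1×480 = 6750
Σ(formed) = 2×340 + 8×397 + 2×D + 4×446 = 5640 + 2D
ΔH = Σ(broken) − Σ(formed) = (6750) − (5640 + 2D) = +1110 − 2D
Setting this equal to −468 kJ gives 2D = 1578, so D = 789 kJ/mol.

D(C=O) ≈ 789 kJ/mol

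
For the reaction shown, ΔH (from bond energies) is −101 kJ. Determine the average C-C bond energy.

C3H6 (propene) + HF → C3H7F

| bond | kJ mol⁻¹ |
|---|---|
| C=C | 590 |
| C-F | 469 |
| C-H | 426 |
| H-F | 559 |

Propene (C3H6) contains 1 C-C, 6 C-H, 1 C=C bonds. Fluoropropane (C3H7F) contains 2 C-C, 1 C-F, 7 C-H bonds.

Let D be the C-C bond energy.
Σ(broken) = 1×D + 6×426 + 1×590 + 1×559 = 3705 + D
Σ(formed) = 2×D + 1×469 + 7×426 = 3451 + 2D
ΔH = Σ(broken) − Σ(formed) = (3705 + D) − (3451 + 2D) = +254 − D
Setting this equal to −101 kJ gives D = 355 kJ/mol.

D(C-C) ≈ 355 kJ/mol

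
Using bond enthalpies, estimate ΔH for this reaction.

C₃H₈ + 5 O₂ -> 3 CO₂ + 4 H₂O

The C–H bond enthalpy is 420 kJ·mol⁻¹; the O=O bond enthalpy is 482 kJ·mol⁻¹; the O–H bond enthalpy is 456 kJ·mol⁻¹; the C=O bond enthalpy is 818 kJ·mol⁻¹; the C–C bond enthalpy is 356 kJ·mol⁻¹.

Bonds broken (reactants):
  C–C: 2 × 356 = 712
  C–H: 8 × 420 = 3360
  O=O: 5 × 482 = 2410
  Σ(broken) = 6482 kJ
Bonds formed (products):
  C=O: 6 × 818 = 4908
  O–H: 8 × 456 = 3648
  Σ(formed) = 8556 kJ
ΔH = Σ(broken) − Σ(formed) = 6482 − 8556 = −2074 kJ

ΔH ≈ −2074 kJ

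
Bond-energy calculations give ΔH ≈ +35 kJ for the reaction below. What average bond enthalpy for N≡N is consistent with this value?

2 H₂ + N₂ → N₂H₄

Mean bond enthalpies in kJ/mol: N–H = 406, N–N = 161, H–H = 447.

D(N≡N) ≈ 926 kJ/mol

Let D be the N≡N bond energy.
Σ(broken) = 2×447 + 1×D = 894 + D
Σ(formed) = 4×406 + 1×161 = 1785
ΔH = Σ(broken) − Σ(formed) = (894 + D) − (1785) = −891 + D
Setting this equal to +35 kJ gives D = 926 kJ/mol.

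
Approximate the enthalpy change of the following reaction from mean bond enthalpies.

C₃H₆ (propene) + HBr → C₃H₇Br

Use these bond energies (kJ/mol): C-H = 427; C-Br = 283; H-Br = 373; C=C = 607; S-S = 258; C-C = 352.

Bonds broken (reactants):
  C-C: 1 × 352 = 352
  C-H: 6 × 427 = 2562
  C=C: 1 × 607 = 607
  H-Br: 1 × 373 = 373
  Σ(broken) = 3894 kJ
Bonds formed (products):
  C-Br: 1 × 283 = 283
  C-C: 2 × 352 = 704
  C-H: 7 × 427 = 2989
  Σ(formed) = 3976 kJ
ΔH = Σ(broken) − Σ(formed) = 3894 − 3976 = −82 kJ

ΔH ≈ −82 kJ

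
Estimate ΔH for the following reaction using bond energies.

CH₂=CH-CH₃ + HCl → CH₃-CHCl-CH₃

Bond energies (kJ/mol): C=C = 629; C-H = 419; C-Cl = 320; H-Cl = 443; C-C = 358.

Bonds broken (reactants):
  C-C: 1 × 358 = 358
  C-H: 6 × 419 = 2514
  C=C: 1 × 629 = 629
  H-Cl: 1 × 443 = 443
  Σ(broken) = 3944 kJ
Bonds formed (products):
  C-C: 2 × 358 = 716
  C-Cl: 1 × 320 = 320
  C-H: 7 × 419 = 2933
  Σ(formed) = 3969 kJ
ΔH = Σ(broken) − Σ(formed) = 3944 − 3969 = −25 kJ

ΔH ≈ −25 kJ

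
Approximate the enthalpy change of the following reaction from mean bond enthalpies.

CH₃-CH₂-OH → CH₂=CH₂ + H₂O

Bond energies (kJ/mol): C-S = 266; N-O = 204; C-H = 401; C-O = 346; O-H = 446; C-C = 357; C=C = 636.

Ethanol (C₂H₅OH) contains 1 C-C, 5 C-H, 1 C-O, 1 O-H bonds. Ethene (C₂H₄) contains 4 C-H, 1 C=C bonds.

Bonds broken (reactants):
  C-C: 1 × 357 = 357
  C-H: 5 × 401 = 2005
  C-O: 1 × 346 = 346
  O-H: 1 × 446 = 446
  Σ(broken) = 3154 kJ
Bonds formed (products):
  C-H: 4 × 401 = 1604
  C=C: 1 × 636 = 636
  O-H: 2 × 446 = 892
  Σ(formed) = 3132 kJ
ΔH = Σ(broken) − Σ(formed) = 3154 − 3132 = +22 kJ

ΔH ≈ +22 kJ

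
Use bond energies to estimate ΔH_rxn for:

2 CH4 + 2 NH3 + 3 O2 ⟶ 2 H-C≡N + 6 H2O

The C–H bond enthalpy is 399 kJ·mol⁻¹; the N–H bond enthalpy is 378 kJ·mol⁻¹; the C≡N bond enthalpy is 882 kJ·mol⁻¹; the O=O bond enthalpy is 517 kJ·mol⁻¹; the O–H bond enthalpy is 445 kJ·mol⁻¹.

ΔH ≈ −891 kJ

Bonds broken (reactants):
  C–H: 8 × 399 = 3192
  N–H: 6 × 378 = 2268
  O=O: 3 × 517 = 1551
  Σ(broken) = 7011 kJ
Bonds formed (products):
  C≡N: 2 × 882 = 1764
  C–H: 2 × 399 = 798
  O–H: 12 × 445 = 5340
  Σ(formed) = 7902 kJ
ΔH = Σ(broken) − Σ(formed) = 7011 − 7902 = −891 kJ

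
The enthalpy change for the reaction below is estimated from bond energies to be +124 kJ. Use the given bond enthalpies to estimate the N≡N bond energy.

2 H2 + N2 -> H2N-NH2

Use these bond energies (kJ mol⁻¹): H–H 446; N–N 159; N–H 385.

D(N≡N) ≈ 931 kJ/mol

Let D be the N≡N bond energy.
Σ(broken) = 2×446 + 1×D = 892 + D
Σ(formed) = 4×385 + 1×159 = 1699
ΔH = Σ(broken) − Σ(formed) = (892 + D) − (1699) = −807 + D
Setting this equal to +124 kJ gives D = 931 kJ/mol.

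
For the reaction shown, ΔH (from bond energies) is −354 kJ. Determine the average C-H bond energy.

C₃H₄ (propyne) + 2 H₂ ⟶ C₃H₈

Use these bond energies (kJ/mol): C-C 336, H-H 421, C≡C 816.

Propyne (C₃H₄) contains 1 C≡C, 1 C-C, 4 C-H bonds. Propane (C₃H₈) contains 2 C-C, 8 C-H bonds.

Let D be the C-H bond energy.
Σ(broken) = 1×816 + 1×336 + 4×D + 2×421 = 1994 + 4D
Σ(formed) = 2×336 + 8×D = 672 + 8D
ΔH = Σ(broken) − Σ(formed) = (1994 + 4D) − (672 + 8D) = +1322 − 4D
Setting this equal to −354 kJ gives 4D = 1676, so D = 419 kJ/mol.

D(C-H) ≈ 419 kJ/mol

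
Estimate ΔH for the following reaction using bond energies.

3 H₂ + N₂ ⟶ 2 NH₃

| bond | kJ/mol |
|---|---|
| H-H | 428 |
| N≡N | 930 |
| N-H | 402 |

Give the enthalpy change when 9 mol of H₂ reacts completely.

ΔH = −594 kJ

Bonds broken (reactants):
  H-H: 3 × 428 = 1284
  N≡N: 1 × 930 = 930
  Σ(broken) = 2214 kJ
Bonds formed (products):
  N-H: 6 × 402 = 2412
  Σ(formed) = 2412 kJ
ΔH = Σ(broken) − Σ(formed) = 2214 − 2412 = −198 kJ
For 3× the reaction as written: 3 × (−198) = −594 kJ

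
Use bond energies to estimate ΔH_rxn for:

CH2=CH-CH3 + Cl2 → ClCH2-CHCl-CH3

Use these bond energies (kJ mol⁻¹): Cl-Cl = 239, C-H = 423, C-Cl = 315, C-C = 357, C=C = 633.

ΔH ≈ −115 kJ

Bonds broken (reactants):
  C-C: 1 × 357 = 357
  C-H: 6 × 423 = 2538
  C=C: 1 × 633 = 633
  Cl-Cl: 1 × 239 = 239
  Σ(broken) = 3767 kJ
Bonds formed (products):
  C-C: 2 × 357 = 714
  C-Cl: 2 × 315 = 630
  C-H: 6 × 423 = 2538
  Σ(formed) = 3882 kJ
ΔH = Σ(broken) − Σ(formed) = 3767 − 3882 = −115 kJ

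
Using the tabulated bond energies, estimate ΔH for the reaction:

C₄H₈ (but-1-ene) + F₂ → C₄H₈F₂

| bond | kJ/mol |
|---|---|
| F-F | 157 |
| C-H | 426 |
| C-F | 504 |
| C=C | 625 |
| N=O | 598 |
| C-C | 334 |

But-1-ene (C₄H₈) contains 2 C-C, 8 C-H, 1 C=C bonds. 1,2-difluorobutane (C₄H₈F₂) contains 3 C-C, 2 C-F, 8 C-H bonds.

ΔH ≈ −560 kJ

Bonds broken (reactants):
  C-C: 2 × 334 = 668
  C-H: 8 × 426 = 3408
  C=C: 1 × 625 = 625
  F-F: 1 × 157 = 157
  Σ(broken) = 4858 kJ
Bonds formed (products):
  C-C: 3 × 334 = 1002
  C-F: 2 × 504 = 1008
  C-H: 8 × 426 = 3408
  Σ(formed) = 5418 kJ
ΔH = Σ(broken) − Σ(formed) = 4858 − 5418 = −560 kJ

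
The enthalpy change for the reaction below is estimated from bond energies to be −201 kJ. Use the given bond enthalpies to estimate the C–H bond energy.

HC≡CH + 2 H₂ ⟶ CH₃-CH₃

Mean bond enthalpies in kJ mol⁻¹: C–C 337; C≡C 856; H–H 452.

D(C–H) ≈ 406 kJ/mol

Let D be the C–H bond energy.
Σ(broken) = 1×856 + 2×D + 2×452 = 1760 + 2D
Σ(formed) = 1×337 + 6×D = 337 + 6D
ΔH = Σ(broken) − Σ(formed) = (1760 + 2D) − (337 + 6D) = +1423 − 4D
Setting this equal to −201 kJ gives 4D = 1624, so D = 406 kJ/mol.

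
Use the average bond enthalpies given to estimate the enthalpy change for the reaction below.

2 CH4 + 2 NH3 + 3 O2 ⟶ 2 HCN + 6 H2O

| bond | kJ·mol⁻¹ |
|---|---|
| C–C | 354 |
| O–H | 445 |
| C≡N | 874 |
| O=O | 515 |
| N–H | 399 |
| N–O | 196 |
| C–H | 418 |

ΔH ≈ −641 kJ

Bonds broken (reactants):
  C–H: 8 × 418 = 3344
  N–H: 6 × 399 = 2394
  O=O: 3 × 515 = 1545
  Σ(broken) = 7283 kJ
Bonds formed (products):
  C≡N: 2 × 874 = 1748
  C–H: 2 × 418 = 836
  O–H: 12 × 445 = 5340
  Σ(formed) = 7924 kJ
ΔH = Σ(broken) − Σ(formed) = 7283 − 7924 = −641 kJ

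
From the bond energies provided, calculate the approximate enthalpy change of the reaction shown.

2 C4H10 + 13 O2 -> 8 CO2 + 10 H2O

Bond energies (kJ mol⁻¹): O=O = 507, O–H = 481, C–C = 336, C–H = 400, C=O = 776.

ΔH ≈ −5429 kJ

Bonds broken (reactants):
  C–C: 6 × 336 = 2016
  C–H: 20 × 400 = 8000
  O=O: 13 × 507 = 6591
  Σ(broken) = 16607 kJ
Bonds formed (products):
  C=O: 16 × 776 = 12416
  O–H: 20 × 481 = 9620
  Σ(formed) = 22036 kJ
ΔH = Σ(broken) − Σ(formed) = 16607 − 22036 = −5429 kJ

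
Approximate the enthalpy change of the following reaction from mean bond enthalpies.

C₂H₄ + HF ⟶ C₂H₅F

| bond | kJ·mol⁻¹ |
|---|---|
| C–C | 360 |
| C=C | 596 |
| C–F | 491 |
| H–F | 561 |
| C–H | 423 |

Bonds broken (reactants):
  C–H: 4 × 423 = 1692
  C=C: 1 × 596 = 596
  H–F: 1 × 561 = 561
  Σ(broken) = 2849 kJ
Bonds formed (products):
  C–C: 1 × 360 = 360
  C–F: 1 × 491 = 491
  C–H: 5 × 423 = 2115
  Σ(formed) = 2966 kJ
ΔH = Σ(broken) − Σ(formed) = 2849 − 2966 = −117 kJ

ΔH ≈ −117 kJ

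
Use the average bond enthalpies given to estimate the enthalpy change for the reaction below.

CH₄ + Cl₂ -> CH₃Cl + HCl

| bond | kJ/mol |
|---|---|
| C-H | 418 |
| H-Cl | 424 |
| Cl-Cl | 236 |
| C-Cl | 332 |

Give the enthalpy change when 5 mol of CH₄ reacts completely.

Bonds broken (reactants):
  C-H: 4 × 418 = 1672
  Cl-Cl: 1 × 236 = 236
  Σ(broken) = 1908 kJ
Bonds formed (products):
  C-Cl: 1 × 332 = 332
  C-H: 3 × 418 = 1254
  H-Cl: 1 × 424 = 424
  Σ(formed) = 2010 kJ
ΔH = Σ(broken) − Σ(formed) = 1908 − 2010 = −102 kJ
For 5× the reaction as written: 5 × (−102) = −510 kJ

ΔH = −510 kJ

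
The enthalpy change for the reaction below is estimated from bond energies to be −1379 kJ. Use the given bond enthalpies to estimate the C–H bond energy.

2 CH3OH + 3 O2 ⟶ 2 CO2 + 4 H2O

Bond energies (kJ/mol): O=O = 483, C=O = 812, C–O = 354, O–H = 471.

D(C–H) ≈ 423 kJ/mol

Let D be the C–H bond energy.
Σ(broken) = 6×D + 2×354 + 2×471 + 3×483 = 3099 + 6D
Σ(formed) = 4×812 + 8×471 = 7016
ΔH = Σ(broken) − Σ(formed) = (3099 + 6D) − (7016) = −3917 + 6D
Setting this equal to −1379 kJ gives 6D = 2538, so D = 423 kJ/mol.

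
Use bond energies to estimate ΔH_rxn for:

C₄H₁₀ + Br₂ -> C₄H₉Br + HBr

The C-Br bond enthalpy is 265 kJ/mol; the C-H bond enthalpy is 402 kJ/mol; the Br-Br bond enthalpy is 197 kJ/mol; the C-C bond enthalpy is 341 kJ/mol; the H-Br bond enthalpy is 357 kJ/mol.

Bonds broken (reactants):
  Br-Br: 1 × 197 = 197
  C-C: 3 × 341 = 1023
  C-H: 10 × 402 = 4020
  Σ(broken) = 5240 kJ
Bonds formed (products):
  C-Br: 1 × 265 = 265
  C-C: 3 × 341 = 1023
  C-H: 9 × 402 = 3618
  H-Br: 1 × 357 = 357
  Σ(formed) = 5263 kJ
ΔH = Σ(broken) − Σ(formed) = 5240 − 5263 = −23 kJ

ΔH ≈ −23 kJ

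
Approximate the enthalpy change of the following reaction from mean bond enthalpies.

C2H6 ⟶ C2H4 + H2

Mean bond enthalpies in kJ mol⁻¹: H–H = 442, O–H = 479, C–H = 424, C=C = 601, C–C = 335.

Bonds broken (reactants):
  C–C: 1 × 335 = 335
  C–H: 6 × 424 = 2544
  Σ(broken) = 2879 kJ
Bonds formed (products):
  C–H: 4 × 424 = 1696
  C=C: 1 × 601 = 601
  H–H: 1 × 442 = 442
  Σ(formed) = 2739 kJ
ΔH = Σ(broken) − Σ(formed) = 2879 − 2739 = +140 kJ

ΔH ≈ +140 kJ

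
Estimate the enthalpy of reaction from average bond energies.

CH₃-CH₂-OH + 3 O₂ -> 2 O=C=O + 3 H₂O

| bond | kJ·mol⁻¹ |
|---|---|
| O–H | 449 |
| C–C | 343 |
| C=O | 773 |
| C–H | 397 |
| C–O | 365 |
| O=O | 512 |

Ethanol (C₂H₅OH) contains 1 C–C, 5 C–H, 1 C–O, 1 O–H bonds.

Bonds broken (reactants):
  C–C: 1 × 343 = 343
  C–H: 5 × 397 = 1985
  C–O: 1 × 365 = 365
  O–H: 1 × 449 = 449
  O=O: 3 × 512 = 1536
  Σ(broken) = 4678 kJ
Bonds formed (products):
  C=O: 4 × 773 = 3092
  O–H: 6 × 449 = 2694
  Σ(formed) = 5786 kJ
ΔH = Σ(broken) − Σ(formed) = 4678 − 5786 = −1108 kJ

ΔH ≈ −1108 kJ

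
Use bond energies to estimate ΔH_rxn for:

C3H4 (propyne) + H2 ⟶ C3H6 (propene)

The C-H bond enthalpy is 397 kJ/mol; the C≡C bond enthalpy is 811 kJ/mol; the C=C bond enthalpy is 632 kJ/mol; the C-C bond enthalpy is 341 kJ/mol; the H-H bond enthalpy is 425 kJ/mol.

Bonds broken (reactants):
  C≡C: 1 × 811 = 811
  C-C: 1 × 341 = 341
  C-H: 4 × 397 = 1588
  H-H: 1 × 425 = 425
  Σ(broken) = 3165 kJ
Bonds formed (products):
  C-C: 1 × 341 = 341
  C-H: 6 × 397 = 2382
  C=C: 1 × 632 = 632
  Σ(formed) = 3355 kJ
ΔH = Σ(broken) − Σ(formed) = 3165 − 3355 = −190 kJ

ΔH ≈ −190 kJ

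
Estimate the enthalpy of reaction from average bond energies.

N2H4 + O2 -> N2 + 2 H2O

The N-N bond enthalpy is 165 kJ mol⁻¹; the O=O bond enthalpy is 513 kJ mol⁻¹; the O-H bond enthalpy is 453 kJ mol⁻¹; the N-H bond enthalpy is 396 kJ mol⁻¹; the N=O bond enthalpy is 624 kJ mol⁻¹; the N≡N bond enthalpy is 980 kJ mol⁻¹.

Bonds broken (reactants):
  N-H: 4 × 396 = 1584
  N-N: 1 × 165 = 165
  O=O: 1 × 513 = 513
  Σ(broken) = 2262 kJ
Bonds formed (products):
  N≡N: 1 × 980 = 980
  O-H: 4 × 453 = 1812
  Σ(formed) = 2792 kJ
ΔH = Σ(broken) − Σ(formed) = 2262 − 2792 = −530 kJ

ΔH ≈ −530 kJ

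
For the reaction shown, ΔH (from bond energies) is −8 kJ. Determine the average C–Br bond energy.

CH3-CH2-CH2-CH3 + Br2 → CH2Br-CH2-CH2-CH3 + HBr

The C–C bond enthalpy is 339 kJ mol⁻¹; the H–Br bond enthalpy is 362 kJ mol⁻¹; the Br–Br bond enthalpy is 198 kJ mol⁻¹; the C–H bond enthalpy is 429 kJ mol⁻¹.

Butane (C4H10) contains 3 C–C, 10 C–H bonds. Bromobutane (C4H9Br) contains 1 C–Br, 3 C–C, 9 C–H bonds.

Let D be the C–Br bond energy.
Σ(broken) = 1×198 + 3×339 + 10×429 = 5505
Σ(formed) = 1×D + 3×339 + 9×429 + 1×362 = 5240 + D
ΔH = Σ(broken) − Σ(formed) = (5505) − (5240 + D) = +265 − D
Setting this equal to −8 kJ gives D = 273 kJ/mol.

D(C–Br) ≈ 273 kJ/mol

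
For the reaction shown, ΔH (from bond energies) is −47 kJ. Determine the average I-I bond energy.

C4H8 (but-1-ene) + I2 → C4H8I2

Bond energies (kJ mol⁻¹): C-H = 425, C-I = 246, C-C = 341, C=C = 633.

D(I-I) ≈ 153 kJ/mol

Let D be the I-I bond energy.
Σ(broken) = 2×341 + 8×425 + 1×633 + 1×D = 4715 + D
Σ(formed) = 3×341 + 8×425 + 2×246 = 4915
ΔH = Σ(broken) − Σ(formed) = (4715 + D) − (4915) = −200 + D
Setting this equal to −47 kJ gives D = 153 kJ/mol.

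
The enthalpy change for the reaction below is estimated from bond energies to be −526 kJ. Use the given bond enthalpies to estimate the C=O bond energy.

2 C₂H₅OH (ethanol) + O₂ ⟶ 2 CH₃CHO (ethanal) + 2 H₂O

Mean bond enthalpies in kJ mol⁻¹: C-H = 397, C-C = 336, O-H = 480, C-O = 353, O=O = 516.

D(C=O) ≈ 791 kJ/mol

Let D be the C=O bond energy.
Σ(broken) = 2×336 + 10×397 + 2×353 + 2×480 + 1×516 = 6824
Σ(formed) = 2×336 + 8×397 + 2×D + 4×480 = 5768 + 2D
ΔH = Σ(broken) − Σ(formed) = (6824) − (5768 + 2D) = +1056 − 2D
Setting this equal to −526 kJ gives 2D = 1582, so D = 791 kJ/mol.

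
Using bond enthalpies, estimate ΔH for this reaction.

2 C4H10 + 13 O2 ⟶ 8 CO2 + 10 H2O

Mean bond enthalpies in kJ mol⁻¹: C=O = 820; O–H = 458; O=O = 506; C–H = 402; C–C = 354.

Bonds broken (reactants):
  C–C: 6 × 354 = 2124
  C–H: 20 × 402 = 8040
  O=O: 13 × 506 = 6578
  Σ(broken) = 16742 kJ
Bonds formed (products):
  C=O: 16 × 820 = 13120
  O–H: 20 × 458 = 9160
  Σ(formed) = 22280 kJ
ΔH = Σ(broken) − Σ(formed) = 16742 − 22280 = −5538 kJ

ΔH ≈ −5538 kJ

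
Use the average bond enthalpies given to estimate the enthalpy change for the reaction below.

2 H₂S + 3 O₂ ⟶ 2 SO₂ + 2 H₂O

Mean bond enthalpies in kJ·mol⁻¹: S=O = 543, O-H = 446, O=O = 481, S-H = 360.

Bonds broken (reactants):
  O=O: 3 × 481 = 1443
  S-H: 4 × 360 = 1440
  Σ(broken) = 2883 kJ
Bonds formed (products):
  O-H: 4 × 446 = 1784
  S=O: 4 × 543 = 2172
  Σ(formed) = 3956 kJ
ΔH = Σ(broken) − Σ(formed) = 2883 − 3956 = −1073 kJ

ΔH ≈ −1073 kJ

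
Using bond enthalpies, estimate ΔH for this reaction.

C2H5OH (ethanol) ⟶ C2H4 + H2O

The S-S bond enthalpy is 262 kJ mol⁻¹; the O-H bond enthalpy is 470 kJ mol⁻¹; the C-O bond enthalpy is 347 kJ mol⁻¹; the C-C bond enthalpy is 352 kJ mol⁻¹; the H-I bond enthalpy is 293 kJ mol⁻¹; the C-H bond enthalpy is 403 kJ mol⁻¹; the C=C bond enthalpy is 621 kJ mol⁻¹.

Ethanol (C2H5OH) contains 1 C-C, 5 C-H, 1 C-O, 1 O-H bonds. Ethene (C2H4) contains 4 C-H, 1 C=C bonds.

Bonds broken (reactants):
  C-C: 1 × 352 = 352
  C-H: 5 × 403 = 2015
  C-O: 1 × 347 = 347
  O-H: 1 × 470 = 470
  Σ(broken) = 3184 kJ
Bonds formed (products):
  C-H: 4 × 403 = 1612
  C=C: 1 × 621 = 621
  O-H: 2 × 470 = 940
  Σ(formed) = 3173 kJ
ΔH = Σ(broken) − Σ(formed) = 3184 − 3173 = +11 kJ

ΔH ≈ +11 kJ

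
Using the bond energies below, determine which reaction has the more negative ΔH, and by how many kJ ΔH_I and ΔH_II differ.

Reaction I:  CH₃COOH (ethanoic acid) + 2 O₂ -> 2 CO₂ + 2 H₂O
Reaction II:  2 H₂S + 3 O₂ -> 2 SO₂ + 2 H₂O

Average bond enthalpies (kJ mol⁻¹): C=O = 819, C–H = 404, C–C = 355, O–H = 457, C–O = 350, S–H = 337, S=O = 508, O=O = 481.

Reaction II, by 120 kJ

Reaction I:
  Bonds broken (reactants):
    C–C: 1 × 355 = 355
    C–H: 3 × 404 = 1212
    C–O: 1 × 350 = 350
    C=O: 1 × 819 = 819
    O–H: 1 × 457 = 457
    O=O: 2 × 481 = 962
    Σ(broken) = 4155 kJ
  Bonds formed (products):
    C=O: 4 × 819 = 3276
    O–H: 4 × 457 = 1828
    Σ(formed) = 5104 kJ
  ΔH_I = 4155 − 5104 = −949 kJ
Reaction II:
  Bonds broken (reactants):
    O=O: 3 × 481 = 1443
    S–H: 4 × 337 = 1348
    Σ(broken) = 2791 kJ
  Bonds formed (products):
    O–H: 4 × 457 = 1828
    S=O: 4 × 508 = 2032
    Σ(formed) = 3860 kJ
  ΔH_II = 2791 − 3860 = −1069 kJ
ΔH_I − ΔH_II = +120 kJ, so reaction II has the more negative ΔH; |ΔH_I − ΔH_II| = 120 kJ.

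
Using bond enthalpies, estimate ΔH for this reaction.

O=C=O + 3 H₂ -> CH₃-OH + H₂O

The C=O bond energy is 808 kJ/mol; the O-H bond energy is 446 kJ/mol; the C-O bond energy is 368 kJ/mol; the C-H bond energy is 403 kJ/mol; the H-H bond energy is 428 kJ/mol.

ΔH ≈ −15 kJ

Bonds broken (reactants):
  C=O: 2 × 808 = 1616
  H-H: 3 × 428 = 1284
  Σ(broken) = 2900 kJ
Bonds formed (products):
  C-H: 3 × 403 = 1209
  C-O: 1 × 368 = 368
  O-H: 3 × 446 = 1338
  Σ(formed) = 2915 kJ
ΔH = Σ(broken) − Σ(formed) = 2900 − 2915 = −15 kJ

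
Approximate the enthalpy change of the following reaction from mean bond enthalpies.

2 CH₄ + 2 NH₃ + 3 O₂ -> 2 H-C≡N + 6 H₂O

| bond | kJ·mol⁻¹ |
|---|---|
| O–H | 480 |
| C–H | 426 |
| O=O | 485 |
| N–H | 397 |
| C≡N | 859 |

Bonds broken (reactants):
  C–H: 8 × 426 = 3408
  N–H: 6 × 397 = 2382
  O=O: 3 × 485 = 1455
  Σ(broken) = 7245 kJ
Bonds formed (products):
  C≡N: 2 × 859 = 1718
  C–H: 2 × 426 = 852
  O–H: 12 × 480 = 5760
  Σ(formed) = 8330 kJ
ΔH = Σ(broken) − Σ(formed) = 7245 − 8330 = −1085 kJ

ΔH ≈ −1085 kJ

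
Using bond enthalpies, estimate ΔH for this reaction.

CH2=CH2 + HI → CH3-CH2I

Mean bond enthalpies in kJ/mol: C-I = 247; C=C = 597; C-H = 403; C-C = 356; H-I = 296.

ΔH ≈ −113 kJ

Bonds broken (reactants):
  C-H: 4 × 403 = 1612
  C=C: 1 × 597 = 597
  H-I: 1 × 296 = 296
  Σ(broken) = 2505 kJ
Bonds formed (products):
  C-C: 1 × 356 = 356
  C-H: 5 × 403 = 2015
  C-I: 1 × 247 = 247
  Σ(formed) = 2618 kJ
ΔH = Σ(broken) − Σ(formed) = 2505 − 2618 = −113 kJ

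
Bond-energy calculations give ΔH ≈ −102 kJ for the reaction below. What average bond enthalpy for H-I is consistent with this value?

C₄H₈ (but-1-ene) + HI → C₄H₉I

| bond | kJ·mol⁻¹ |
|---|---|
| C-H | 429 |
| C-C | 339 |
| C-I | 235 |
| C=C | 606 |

D(H-I) ≈ 295 kJ/mol

Let D be the H-I bond energy.
Σ(broken) = 2×339 + 8×429 + 1×606 + 1×D = 4716 + D
Σ(formed) = 3×339 + 9×429 + 1×235 = 5113
ΔH = Σ(broken) − Σ(formed) = (4716 + D) − (5113) = −397 + D
Setting this equal to −102 kJ gives D = 295 kJ/mol.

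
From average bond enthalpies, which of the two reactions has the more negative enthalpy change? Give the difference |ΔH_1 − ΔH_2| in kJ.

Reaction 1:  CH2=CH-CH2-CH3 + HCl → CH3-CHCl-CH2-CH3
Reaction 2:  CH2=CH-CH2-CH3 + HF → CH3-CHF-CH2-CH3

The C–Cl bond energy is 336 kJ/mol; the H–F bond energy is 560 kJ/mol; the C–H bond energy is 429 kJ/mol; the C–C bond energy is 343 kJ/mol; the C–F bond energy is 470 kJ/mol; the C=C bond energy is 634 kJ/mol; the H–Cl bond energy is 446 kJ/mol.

Reaction 1:
  Bonds broken (reactants):
    C–C: 2 × 343 = 686
    C–H: 8 × 429 = 3432
    C=C: 1 × 634 = 634
    H–Cl: 1 × 446 = 446
    Σ(broken) = 5198 kJ
  Bonds formed (products):
    C–C: 3 × 343 = 1029
    C–Cl: 1 × 336 = 336
    C–H: 9 × 429 = 3861
    Σ(formed) = 5226 kJ
  ΔH_1 = 5198 − 5226 = −28 kJ
Reaction 2:
  Bonds broken (reactants):
    C–C: 2 × 343 = 686
    C–H: 8 × 429 = 3432
    C=C: 1 × 634 = 634
    H–F: 1 × 560 = 560
    Σ(broken) = 5312 kJ
  Bonds formed (products):
    C–C: 3 × 343 = 1029
    C–F: 1 × 470 = 470
    C–H: 9 × 429 = 3861
    Σ(formed) = 5360 kJ
  ΔH_2 = 5312 − 5360 = −48 kJ
ΔH_1 − ΔH_2 = +20 kJ, so reaction 2 has the more negative ΔH; |ΔH_1 − ΔH_2| = 20 kJ.

Reaction 2, by 20 kJ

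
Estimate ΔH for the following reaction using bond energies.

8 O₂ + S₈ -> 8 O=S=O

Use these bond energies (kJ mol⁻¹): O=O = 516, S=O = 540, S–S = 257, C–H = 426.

ΔH ≈ −2456 kJ

Bonds broken (reactants):
  O=O: 8 × 516 = 4128
  S–S: 8 × 257 = 2056
  Σ(broken) = 6184 kJ
Bonds formed (products):
  S=O: 16 × 540 = 8640
  Σ(formed) = 8640 kJ
ΔH = Σ(broken) − Σ(formed) = 6184 − 8640 = −2456 kJ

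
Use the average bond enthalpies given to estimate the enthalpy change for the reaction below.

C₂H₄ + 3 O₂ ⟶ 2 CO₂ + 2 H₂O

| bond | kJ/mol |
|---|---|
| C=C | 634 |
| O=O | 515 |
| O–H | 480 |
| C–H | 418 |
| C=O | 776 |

Bonds broken (reactants):
  C–H: 4 × 418 = 1672
  C=C: 1 × 634 = 634
  O=O: 3 × 515 = 1545
  Σ(broken) = 3851 kJ
Bonds formed (products):
  C=O: 4 × 776 = 3104
  O–H: 4 × 480 = 1920
  Σ(formed) = 5024 kJ
ΔH = Σ(broken) − Σ(formed) = 3851 − 5024 = −1173 kJ

ΔH ≈ −1173 kJ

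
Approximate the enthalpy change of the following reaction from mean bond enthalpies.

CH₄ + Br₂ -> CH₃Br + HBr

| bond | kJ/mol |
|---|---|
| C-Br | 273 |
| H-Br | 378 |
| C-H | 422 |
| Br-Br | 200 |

Bonds broken (reactants):
  Br-Br: 1 × 200 = 200
  C-H: 4 × 422 = 1688
  Σ(broken) = 1888 kJ
Bonds formed (products):
  C-Br: 1 × 273 = 273
  C-H: 3 × 422 = 1266
  H-Br: 1 × 378 = 378
  Σ(formed) = 1917 kJ
ΔH = Σ(broken) − Σ(formed) = 1888 − 1917 = −29 kJ

ΔH ≈ −29 kJ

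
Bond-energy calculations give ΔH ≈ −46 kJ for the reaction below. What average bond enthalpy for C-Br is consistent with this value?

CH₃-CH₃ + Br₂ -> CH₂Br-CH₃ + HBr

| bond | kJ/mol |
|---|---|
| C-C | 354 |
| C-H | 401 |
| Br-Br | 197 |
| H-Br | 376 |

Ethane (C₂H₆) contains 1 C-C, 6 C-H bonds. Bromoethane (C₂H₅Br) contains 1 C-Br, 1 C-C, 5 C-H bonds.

Let D be the C-Br bond energy.
Σ(broken) = 1×197 + 1×354 + 6×401 = 2957
Σ(formed) = 1×D + 1×354 + 5×401 + 1×376 = 2735 + D
ΔH = Σ(broken) − Σ(formed) = (2957) − (2735 + D) = +222 − D
Setting this equal to −46 kJ gives D = 268 kJ/mol.

D(C-Br) ≈ 268 kJ/mol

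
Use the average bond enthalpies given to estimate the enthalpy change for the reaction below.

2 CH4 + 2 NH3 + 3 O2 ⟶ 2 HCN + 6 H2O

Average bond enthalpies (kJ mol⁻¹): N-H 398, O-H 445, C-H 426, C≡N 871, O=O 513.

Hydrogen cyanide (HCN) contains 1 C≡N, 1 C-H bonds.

ΔH ≈ −599 kJ

Bonds broken (reactants):
  C-H: 8 × 426 = 3408
  N-H: 6 × 398 = 2388
  O=O: 3 × 513 = 1539
  Σ(broken) = 7335 kJ
Bonds formed (products):
  C≡N: 2 × 871 = 1742
  C-H: 2 × 426 = 852
  O-H: 12 × 445 = 5340
  Σ(formed) = 7934 kJ
ΔH = Σ(broken) − Σ(formed) = 7335 − 7934 = −599 kJ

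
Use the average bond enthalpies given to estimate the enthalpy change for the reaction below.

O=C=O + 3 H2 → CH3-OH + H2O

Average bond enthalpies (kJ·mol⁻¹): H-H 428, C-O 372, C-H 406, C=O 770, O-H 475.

ΔH ≈ −191 kJ

Bonds broken (reactants):
  C=O: 2 × 770 = 1540
  H-H: 3 × 428 = 1284
  Σ(broken) = 2824 kJ
Bonds formed (products):
  C-H: 3 × 406 = 1218
  C-O: 1 × 372 = 372
  O-H: 3 × 475 = 1425
  Σ(formed) = 3015 kJ
ΔH = Σ(broken) − Σ(formed) = 2824 − 3015 = −191 kJ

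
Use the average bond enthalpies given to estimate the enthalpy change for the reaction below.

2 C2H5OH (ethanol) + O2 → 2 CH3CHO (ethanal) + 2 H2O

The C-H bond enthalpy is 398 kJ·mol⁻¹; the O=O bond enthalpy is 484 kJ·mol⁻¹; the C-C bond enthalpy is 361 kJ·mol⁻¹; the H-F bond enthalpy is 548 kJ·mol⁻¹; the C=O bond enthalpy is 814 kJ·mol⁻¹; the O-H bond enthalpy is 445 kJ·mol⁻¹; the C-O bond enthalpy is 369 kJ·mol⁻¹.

ΔH ≈ −500 kJ

Bonds broken (reactants):
  C-C: 2 × 361 = 722
  C-H: 10 × 398 = 3980
  C-O: 2 × 369 = 738
  O-H: 2 × 445 = 890
  O=O: 1 × 484 = 484
  Σ(broken) = 6814 kJ
Bonds formed (products):
  C-C: 2 × 361 = 722
  C-H: 8 × 398 = 3184
  C=O: 2 × 814 = 1628
  O-H: 4 × 445 = 1780
  Σ(formed) = 7314 kJ
ΔH = Σ(broken) − Σ(formed) = 6814 − 7314 = −500 kJ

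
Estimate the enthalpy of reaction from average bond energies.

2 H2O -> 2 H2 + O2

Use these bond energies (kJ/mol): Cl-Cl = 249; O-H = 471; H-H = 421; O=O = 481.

Bonds broken (reactants):
  O-H: 4 × 471 = 1884
  Σ(broken) = 1884 kJ
Bonds formed (products):
  H-H: 2 × 421 = 842
  O=O: 1 × 481 = 481
  Σ(formed) = 1323 kJ
ΔH = Σ(broken) − Σ(formed) = 1884 − 1323 = +561 kJ

ΔH ≈ +561 kJ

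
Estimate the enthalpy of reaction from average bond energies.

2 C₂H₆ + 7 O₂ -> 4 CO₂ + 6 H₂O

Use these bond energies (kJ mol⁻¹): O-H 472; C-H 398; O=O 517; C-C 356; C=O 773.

Bonds broken (reactants):
  C-C: 2 × 356 = 712
  C-H: 12 × 398 = 4776
  O=O: 7 × 517 = 3619
  Σ(broken) = 9107 kJ
Bonds formed (products):
  C=O: 8 × 773 = 6184
  O-H: 12 × 472 = 5664
  Σ(formed) = 11848 kJ
ΔH = Σ(broken) − Σ(formed) = 9107 − 11848 = −2741 kJ

ΔH ≈ −2741 kJ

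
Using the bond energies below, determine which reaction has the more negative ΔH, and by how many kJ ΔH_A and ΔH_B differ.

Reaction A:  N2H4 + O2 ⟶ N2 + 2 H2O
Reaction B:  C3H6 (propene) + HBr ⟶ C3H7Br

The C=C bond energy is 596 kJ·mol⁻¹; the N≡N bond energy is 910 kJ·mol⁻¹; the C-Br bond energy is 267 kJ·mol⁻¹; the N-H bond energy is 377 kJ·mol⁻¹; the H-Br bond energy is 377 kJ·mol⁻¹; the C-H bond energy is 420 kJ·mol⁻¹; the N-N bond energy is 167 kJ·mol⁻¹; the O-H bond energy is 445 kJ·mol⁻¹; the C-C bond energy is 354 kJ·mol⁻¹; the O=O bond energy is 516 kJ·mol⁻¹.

Reaction A, by 431 kJ

Reaction A:
  Bonds broken (reactants):
    N-H: 4 × 377 = 1508
    N-N: 1 × 167 = 167
    O=O: 1 × 516 = 516
    Σ(broken) = 2191 kJ
  Bonds formed (products):
    N≡N: 1 × 910 = 910
    O-H: 4 × 445 = 1780
    Σ(formed) = 2690 kJ
  ΔH_A = 2191 − 2690 = −499 kJ
Reaction B:
  Bonds broken (reactants):
    C-C: 1 × 354 = 354
    C-H: 6 × 420 = 2520
    C=C: 1 × 596 = 596
    H-Br: 1 × 377 = 377
    Σ(broken) = 3847 kJ
  Bonds formed (products):
    C-Br: 1 × 267 = 267
    C-C: 2 × 354 = 708
    C-H: 7 × 420 = 2940
    Σ(formed) = 3915 kJ
  ΔH_B = 3847 − 3915 = −68 kJ
ΔH_A − ΔH_B = −431 kJ, so reaction A has the more negative ΔH; |ΔH_A − ΔH_B| = 431 kJ.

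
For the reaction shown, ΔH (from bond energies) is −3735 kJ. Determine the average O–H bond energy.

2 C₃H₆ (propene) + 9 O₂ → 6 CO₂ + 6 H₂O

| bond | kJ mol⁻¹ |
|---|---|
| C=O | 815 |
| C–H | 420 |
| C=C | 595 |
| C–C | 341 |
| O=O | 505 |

D(O–H) ≈ 451 kJ/mol

Let D be the O–H bond energy.
Σ(broken) = 2×341 + 12×420 + 2×595 + 9×505 = 11457
Σ(formed) = 12×815 + 12×D = 9780 + 12D
ΔH = Σ(broken) − Σ(formed) = (11457) − (9780 + 12D) = +1677 − 12D
Setting this equal to −3735 kJ gives 12D = 5412, so D = 451 kJ/mol.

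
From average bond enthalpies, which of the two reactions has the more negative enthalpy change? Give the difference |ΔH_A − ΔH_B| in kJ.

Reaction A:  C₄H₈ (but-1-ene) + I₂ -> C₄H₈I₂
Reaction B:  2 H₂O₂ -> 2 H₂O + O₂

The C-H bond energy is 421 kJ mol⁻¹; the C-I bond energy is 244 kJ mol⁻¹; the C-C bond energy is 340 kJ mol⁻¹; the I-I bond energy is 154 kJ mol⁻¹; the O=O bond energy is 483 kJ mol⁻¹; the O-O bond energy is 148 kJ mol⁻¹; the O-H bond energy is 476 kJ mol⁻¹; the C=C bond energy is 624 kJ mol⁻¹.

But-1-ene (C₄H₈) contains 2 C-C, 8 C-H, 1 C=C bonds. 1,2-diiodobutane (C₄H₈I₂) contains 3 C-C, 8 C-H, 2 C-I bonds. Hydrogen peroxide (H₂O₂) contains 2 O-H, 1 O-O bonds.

Reaction A:
  Bonds broken (reactants):
    C-C: 2 × 340 = 680
    C-H: 8 × 421 = 3368
    C=C: 1 × 624 = 624
    I-I: 1 × 154 = 154
    Σ(broken) = 4826 kJ
  Bonds formed (products):
    C-C: 3 × 340 = 1020
    C-H: 8 × 421 = 3368
    C-I: 2 × 244 = 488
    Σ(formed) = 4876 kJ
  ΔH_A = 4826 − 4876 = −50 kJ
Reaction B:
  Bonds broken (reactants):
    O-H: 4 × 476 = 1904
    O-O: 2 × 148 = 296
    Σ(broken) = 2200 kJ
  Bonds formed (products):
    O-H: 4 × 476 = 1904
    O=O: 1 × 483 = 483
    Σ(formed) = 2387 kJ
  ΔH_B = 2200 − 2387 = −187 kJ
ΔH_A − ΔH_B = +137 kJ, so reaction B has the more negative ΔH; |ΔH_A − ΔH_B| = 137 kJ.

Reaction B, by 137 kJ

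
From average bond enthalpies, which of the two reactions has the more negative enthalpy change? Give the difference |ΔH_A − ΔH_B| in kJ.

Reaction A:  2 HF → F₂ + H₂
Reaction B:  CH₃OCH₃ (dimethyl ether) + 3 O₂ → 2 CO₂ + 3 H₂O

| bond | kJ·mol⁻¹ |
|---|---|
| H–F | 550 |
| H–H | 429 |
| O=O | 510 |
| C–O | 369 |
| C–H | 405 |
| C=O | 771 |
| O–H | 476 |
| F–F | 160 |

Reaction B, by 1753 kJ

Reaction A:
  Bonds broken (reactants):
    H–F: 2 × 550 = 1100
    Σ(broken) = 1100 kJ
  Bonds formed (products):
    F–F: 1 × 160 = 160
    H–H: 1 × 429 = 429
    Σ(formed) = 589 kJ
  ΔH_A = 1100 − 589 = +511 kJ
Reaction B:
  Bonds broken (reactants):
    C–H: 6 × 405 = 2430
    C–O: 2 × 369 = 738
    O=O: 3 × 510 = 1530
    Σ(broken) = 4698 kJ
  Bonds formed (products):
    C=O: 4 × 771 = 3084
    O–H: 6 × 476 = 2856
    Σ(formed) = 5940 kJ
  ΔH_B = 4698 − 5940 = −1242 kJ
ΔH_A − ΔH_B = +1753 kJ, so reaction B has the more negative ΔH; |ΔH_A − ΔH_B| = 1753 kJ.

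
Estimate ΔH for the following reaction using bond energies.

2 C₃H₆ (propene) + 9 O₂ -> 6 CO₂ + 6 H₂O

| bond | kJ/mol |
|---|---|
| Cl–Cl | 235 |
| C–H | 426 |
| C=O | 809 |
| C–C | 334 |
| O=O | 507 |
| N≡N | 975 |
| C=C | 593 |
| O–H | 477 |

ΔH ≈ −3903 kJ

Bonds broken (reactants):
  C–C: 2 × 334 = 668
  C–H: 12 × 426 = 5112
  C=C: 2 × 593 = 1186
  O=O: 9 × 507 = 4563
  Σ(broken) = 11529 kJ
Bonds formed (products):
  C=O: 12 × 809 = 9708
  O–H: 12 × 477 = 5724
  Σ(formed) = 15432 kJ
ΔH = Σ(broken) − Σ(formed) = 11529 − 15432 = −3903 kJ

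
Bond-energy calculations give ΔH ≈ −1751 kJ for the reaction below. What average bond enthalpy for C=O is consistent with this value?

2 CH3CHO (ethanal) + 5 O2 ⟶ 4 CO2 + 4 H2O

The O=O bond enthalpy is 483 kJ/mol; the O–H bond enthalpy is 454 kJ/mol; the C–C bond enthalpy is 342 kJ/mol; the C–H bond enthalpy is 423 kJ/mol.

Let D be the C=O bond energy.
Σ(broken) = 2×342 + 8×423 + 2×D + 5×483 = 6483 + 2D
Σ(formed) = 8×D + 8×454 = 3632 + 8D
ΔH = Σ(broken) − Σ(formed) = (6483 + 2D) − (3632 + 8D) = +2851 − 6D
Setting this equal to −1751 kJ gives 6D = 4602, so D = 767 kJ/mol.

D(C=O) ≈ 767 kJ/mol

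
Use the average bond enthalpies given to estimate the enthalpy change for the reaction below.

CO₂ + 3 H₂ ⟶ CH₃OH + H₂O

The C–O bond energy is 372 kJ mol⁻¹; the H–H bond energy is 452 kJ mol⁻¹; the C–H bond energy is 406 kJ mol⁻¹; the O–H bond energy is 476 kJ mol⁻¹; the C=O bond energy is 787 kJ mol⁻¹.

ΔH ≈ −88 kJ

Bonds broken (reactants):
  C=O: 2 × 787 = 1574
  H–H: 3 × 452 = 1356
  Σ(broken) = 2930 kJ
Bonds formed (products):
  C–H: 3 × 406 = 1218
  C–O: 1 × 372 = 372
  O–H: 3 × 476 = 1428
  Σ(formed) = 3018 kJ
ΔH = Σ(broken) − Σ(formed) = 2930 − 3018 = −88 kJ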